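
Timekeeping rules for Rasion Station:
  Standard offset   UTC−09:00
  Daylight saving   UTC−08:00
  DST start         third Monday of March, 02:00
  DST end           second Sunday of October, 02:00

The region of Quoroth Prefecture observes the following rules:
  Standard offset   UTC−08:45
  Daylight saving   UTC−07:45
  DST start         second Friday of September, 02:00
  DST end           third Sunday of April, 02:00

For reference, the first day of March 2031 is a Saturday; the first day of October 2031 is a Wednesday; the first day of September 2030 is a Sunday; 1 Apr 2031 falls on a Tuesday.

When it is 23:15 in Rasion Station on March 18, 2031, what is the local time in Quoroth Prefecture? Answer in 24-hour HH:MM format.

23:30

1 March 2031 is a Saturday, so the first Monday is March 3 and the third is March 17.
1 October 2031 is a Wednesday, so the first Sunday is October 5 and the second is October 12.
Daylight saving runs 17 March – 12 October; March 18, 2031 is inside that window, so Rasion Station is at UTC−08:00.
23:15 Rasion Station + 8h = 07:15 UTC (rolling into the next day, 19 March 2031).
1 September 2030 is a Sunday, so the first Friday is September 6 and the second is September 13.
1 April 2031 is a Tuesday, so the first Sunday is April 6 and the third is April 20.
At the standard offset (UTC−08:45), 07:15 UTC − 8h45m = 22:30 Quoroth Prefecture standard time (rolling into the previous day, 18 March 2031).
The standard-time date in Quoroth Prefecture, March 18, 2031, lies within the daylight-saving period (13 September 2030 – 20 April 2031), so Quoroth Prefecture is on daylight time, UTC−07:45.
07:15 UTC − 7h45m = 23:30 Quoroth Prefecture (rolling into the previous day, 18 March 2031).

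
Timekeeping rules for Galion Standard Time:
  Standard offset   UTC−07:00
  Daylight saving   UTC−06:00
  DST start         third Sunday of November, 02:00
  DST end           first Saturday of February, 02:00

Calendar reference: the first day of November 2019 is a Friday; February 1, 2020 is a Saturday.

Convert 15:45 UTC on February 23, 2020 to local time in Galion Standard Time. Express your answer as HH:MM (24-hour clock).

08:45

1 November 2019 is a Friday, so the first Sunday is November 3 and the third is November 17.
1 February 2020 is a Saturday, so the first Saturday is February 1.
At the standard offset (UTC−07:00), 15:45 UTC − 7h = 08:45 Galion Standard Time standard time.
The standard-time date in Galion Standard Time, February 23, 2020, does not fall between 17 November 2019 and 1 February 2020, so daylight saving is not in effect and Galion Standard Time is at UTC−07:00.
15:45 UTC − 7h = 08:45 local.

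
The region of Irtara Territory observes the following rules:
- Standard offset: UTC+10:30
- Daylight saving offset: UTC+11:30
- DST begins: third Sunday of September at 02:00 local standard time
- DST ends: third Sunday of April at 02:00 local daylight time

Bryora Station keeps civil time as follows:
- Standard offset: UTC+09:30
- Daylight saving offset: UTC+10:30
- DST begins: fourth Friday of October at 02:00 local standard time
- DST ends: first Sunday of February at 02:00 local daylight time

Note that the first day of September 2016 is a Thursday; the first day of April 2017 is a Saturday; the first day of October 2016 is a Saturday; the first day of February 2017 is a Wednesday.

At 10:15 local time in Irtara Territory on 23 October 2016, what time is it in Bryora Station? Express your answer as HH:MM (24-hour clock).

08:15

1 September 2016 is a Thursday, so the first Sunday is September 4 and the third is September 18.
1 April 2017 is a Saturday, so the first Sunday is April 2 and the third is April 16.
23 October 2016 lies within the daylight-saving period (18 September 2016 – 16 April 2017), so Irtara Territory is on daylight time, UTC+11:30.
10:15 Irtara Territory − 11h30m = 22:45 UTC (rolling into the previous day, 22 October 2016).
1 October 2016 is a Saturday, so the first Friday is October 7 and the fourth is October 28.
1 February 2017 is a Wednesday, so the first Sunday is February 5.
At the standard offset (UTC+09:30), 22:45 UTC + 9h30m = 08:15 Bryora Station standard time (rolling into the next day, 23 October 2016).
The standard-time date in Bryora Station, 23 October 2016, does not fall between 28 October 2016 and 5 February 2017, so daylight saving is not in effect and Bryora Station is at UTC+09:30.
22:45 UTC + 9h30m = 08:15 Bryora Station (rolling into the next day, 23 October 2016).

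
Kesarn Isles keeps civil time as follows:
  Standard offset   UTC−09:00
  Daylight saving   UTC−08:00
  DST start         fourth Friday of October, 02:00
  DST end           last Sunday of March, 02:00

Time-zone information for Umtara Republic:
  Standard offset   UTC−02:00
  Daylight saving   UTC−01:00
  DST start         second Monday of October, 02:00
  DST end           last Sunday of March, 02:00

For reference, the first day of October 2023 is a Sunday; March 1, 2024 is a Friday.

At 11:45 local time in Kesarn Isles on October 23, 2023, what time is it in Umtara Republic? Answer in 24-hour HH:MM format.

19:45

1 October 2023 is a Sunday, so the first Friday is October 6 and the fourth is October 27.
1 March 2024 is a Friday, so Sundays fall on 3, 10, 17, 24, 31; the last is March 31.
Daylight saving runs 27 October 2023 – 31 March 2024; October 23, 2023 is outside that window, so Kesarn Isles is on standard time at UTC−09:00.
11:45 Kesarn Isles + 9h = 20:45 UTC.
1 October 2023 is a Sunday, so the first Monday is October 2 and the second is October 9.
1 March 2024 is a Friday, so Sundays fall on 3, 10, 17, 24, 31; the last is March 31.
At the standard offset (UTC−02:00), 20:45 UTC − 2h = 18:45 Umtara Republic standard time.
The standard-time date in Umtara Republic, October 23, 2023, falls between 9 October 2023 and 31 March 2024, so daylight saving is in effect and Umtara Republic is at UTC−01:00.
20:45 UTC − 1h = 19:45 Umtara Republic.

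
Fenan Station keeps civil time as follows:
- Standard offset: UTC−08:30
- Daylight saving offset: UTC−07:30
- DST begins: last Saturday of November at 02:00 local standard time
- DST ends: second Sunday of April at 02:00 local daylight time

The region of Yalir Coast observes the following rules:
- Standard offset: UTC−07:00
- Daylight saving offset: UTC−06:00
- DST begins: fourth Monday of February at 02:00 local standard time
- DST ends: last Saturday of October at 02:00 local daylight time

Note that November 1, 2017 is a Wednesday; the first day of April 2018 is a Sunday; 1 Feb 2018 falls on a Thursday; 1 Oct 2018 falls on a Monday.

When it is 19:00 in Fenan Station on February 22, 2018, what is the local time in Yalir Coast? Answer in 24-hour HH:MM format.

1 November 2017 is a Wednesday, so Saturdays fall on 4, 11, 18, 25; the last is November 25.
1 April 2018 is a Sunday, so the first Sunday is April 1 and the second is April 8.
February 22, 2018 lies within the daylight-saving period (25 November 2017 – 8 April 2018), so Fenan Station is on daylight time, UTC−07:30.
19:00 Fenan Station + 7h30m = 02:30 UTC (rolling into the next day, 23 February 2018).
1 February 2018 is a Thursday, so the first Monday is February 5 and the fourth is February 26.
1 October 2018 is a Monday, so Saturdays fall on 6, 13, 20, 27; the last is October 27.
At the standard offset (UTC−07:00), 02:30 UTC − 7h = 19:30 Yalir Coast standard time (rolling into the previous day, 22 February 2018).
The standard-time date in Yalir Coast, February 22, 2018, is outside the daylight-saving period (26 February – 27 October), so Yalir Coast is on standard time, UTC−07:00.
02:30 UTC − 7h = 19:30 Yalir Coast (rolling into the previous day, 22 February 2018).

19:30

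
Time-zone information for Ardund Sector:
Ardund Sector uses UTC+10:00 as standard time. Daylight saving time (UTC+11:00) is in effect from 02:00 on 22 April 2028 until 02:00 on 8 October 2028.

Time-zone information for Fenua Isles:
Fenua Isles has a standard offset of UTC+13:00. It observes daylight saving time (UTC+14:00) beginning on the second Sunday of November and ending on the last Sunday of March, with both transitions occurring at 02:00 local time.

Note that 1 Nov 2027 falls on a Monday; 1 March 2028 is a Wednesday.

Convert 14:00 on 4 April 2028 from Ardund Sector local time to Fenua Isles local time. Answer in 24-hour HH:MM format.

17:00

4 April 2028 is outside the daylight-saving period (22 April – 8 October), so Ardund Sector is on standard time, UTC+10:00.
14:00 Ardund Sector − 10h = 04:00 UTC.
1 November 2027 is a Monday, so the first Sunday is November 7 and the second is November 14.
1 March 2028 is a Wednesday, so Sundays fall on 5, 12, 19, 26; the last is March 26.
At the standard offset (UTC+13:00), 04:00 UTC + 13h = 17:00 Fenua Isles standard time.
The standard-time date in Fenua Isles, 4 April 2028, is outside the daylight-saving period (14 November 2027 – 26 March 2028), so Fenua Isles is on standard time, UTC+13:00.
04:00 UTC + 13h = 17:00 Fenua Isles.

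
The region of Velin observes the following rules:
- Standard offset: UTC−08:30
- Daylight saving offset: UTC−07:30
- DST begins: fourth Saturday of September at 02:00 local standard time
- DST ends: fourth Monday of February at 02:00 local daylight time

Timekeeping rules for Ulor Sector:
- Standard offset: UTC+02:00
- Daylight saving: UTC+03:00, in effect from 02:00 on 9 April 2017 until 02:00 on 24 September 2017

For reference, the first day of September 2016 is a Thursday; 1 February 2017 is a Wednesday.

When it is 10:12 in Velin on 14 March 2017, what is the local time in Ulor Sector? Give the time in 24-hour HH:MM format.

1 September 2016 is a Thursday, so the first Saturday is September 3 and the fourth is September 24.
1 February 2017 is a Wednesday, so the first Monday is February 6 and the fourth is February 27.
14 March 2017 does not fall between 24 September 2016 and 27 February 2017, so daylight saving is not in effect and Velin is at UTC−08:30.
10:12 Velin + 8h30m = 18:42 UTC.
At the standard offset (UTC+02:00), 18:42 UTC + 2h = 20:42 Ulor Sector standard time.
The standard-time date in Ulor Sector, 14 March 2017, is outside the daylight-saving period (9 April – 24 September), so Ulor Sector is on standard time, UTC+02:00.
18:42 UTC + 2h = 20:42 Ulor Sector.

20:42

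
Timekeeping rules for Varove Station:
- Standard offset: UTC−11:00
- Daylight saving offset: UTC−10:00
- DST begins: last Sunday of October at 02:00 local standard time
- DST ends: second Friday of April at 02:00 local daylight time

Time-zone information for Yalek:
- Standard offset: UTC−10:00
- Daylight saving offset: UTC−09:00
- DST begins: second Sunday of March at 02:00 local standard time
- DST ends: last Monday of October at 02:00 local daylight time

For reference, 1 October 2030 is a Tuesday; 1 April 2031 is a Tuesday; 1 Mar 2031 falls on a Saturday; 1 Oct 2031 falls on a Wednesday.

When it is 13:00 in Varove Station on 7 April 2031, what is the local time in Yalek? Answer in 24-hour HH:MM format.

14:00

1 October 2030 is a Tuesday, so Sundays fall on 6, 13, 20, 27; the last is October 27.
1 April 2031 is a Tuesday, so the first Friday is April 4 and the second is April 11.
7 April 2031 falls between 27 October 2030 and 11 April 2031, so daylight saving is in effect and Varove Station is at UTC−10:00.
13:00 Varove Station + 10h = 23:00 UTC.
1 March 2031 is a Saturday, so the first Sunday is March 2 and the second is March 9.
1 October 2031 is a Wednesday, so Mondays fall on 6, 13, 20, 27; the last is October 27.
At the standard offset (UTC−10:00), 23:00 UTC − 10h = 13:00 Yalek standard time.
The standard-time date in Yalek, 7 April 2031, lies within the daylight-saving period (9 March – 27 October), so Yalek is on daylight time, UTC−09:00.
23:00 UTC − 9h = 14:00 Yalek.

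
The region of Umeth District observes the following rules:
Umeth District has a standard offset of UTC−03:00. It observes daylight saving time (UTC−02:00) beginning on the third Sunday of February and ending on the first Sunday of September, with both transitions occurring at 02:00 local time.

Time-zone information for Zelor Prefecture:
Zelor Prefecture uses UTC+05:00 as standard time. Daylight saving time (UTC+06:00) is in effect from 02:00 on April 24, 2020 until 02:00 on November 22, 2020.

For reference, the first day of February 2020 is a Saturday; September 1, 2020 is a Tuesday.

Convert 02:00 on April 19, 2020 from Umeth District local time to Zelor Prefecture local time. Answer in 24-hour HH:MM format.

1 February 2020 is a Saturday, so the first Sunday is February 2 and the third is February 16.
1 September 2020 is a Tuesday, so the first Sunday is September 6.
April 19, 2020 falls between 16 February and 6 September, so daylight saving is in effect and Umeth District is at UTC−02:00.
02:00 Umeth District + 2h = 04:00 UTC.
At the standard offset (UTC+05:00), 04:00 UTC + 5h = 09:00 Zelor Prefecture standard time.
The standard-time date in Zelor Prefecture, April 19, 2020, does not fall between 24 April and 22 November, so daylight saving is not in effect and Zelor Prefecture is at UTC+05:00.
04:00 UTC + 5h = 09:00 Zelor Prefecture.

09:00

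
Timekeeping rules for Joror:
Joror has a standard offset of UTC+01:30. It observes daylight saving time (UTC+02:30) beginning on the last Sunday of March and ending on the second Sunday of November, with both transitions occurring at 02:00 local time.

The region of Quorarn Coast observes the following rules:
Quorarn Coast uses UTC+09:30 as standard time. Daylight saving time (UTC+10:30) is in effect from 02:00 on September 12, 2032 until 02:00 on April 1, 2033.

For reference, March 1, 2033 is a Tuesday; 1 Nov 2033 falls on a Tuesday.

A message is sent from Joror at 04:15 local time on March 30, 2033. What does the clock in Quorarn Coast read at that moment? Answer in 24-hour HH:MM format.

1 March 2033 is a Tuesday, so Sundays fall on 6, 13, 20, 27; the last is March 27.
1 November 2033 is a Tuesday, so the first Sunday is November 6 and the second is November 13.
March 30, 2033 falls between 27 March and 13 November, so daylight saving is in effect and Joror is at UTC+02:30.
04:15 Joror − 2h30m = 01:45 UTC.
At the standard offset (UTC+09:30), 01:45 UTC + 9h30m = 11:15 Quorarn Coast standard time.
The standard-time date in Quorarn Coast, March 30, 2033, falls between 12 September 2032 and 1 April 2033, so daylight saving is in effect and Quorarn Coast is at UTC+10:30.
01:45 UTC + 10h30m = 12:15 Quorarn Coast.

12:15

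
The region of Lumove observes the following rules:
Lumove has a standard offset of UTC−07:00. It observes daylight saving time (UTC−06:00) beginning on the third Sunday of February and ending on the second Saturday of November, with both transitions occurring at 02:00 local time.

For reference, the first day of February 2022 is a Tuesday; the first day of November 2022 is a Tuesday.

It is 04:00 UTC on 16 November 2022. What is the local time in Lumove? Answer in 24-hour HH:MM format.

21:00

1 February 2022 is a Tuesday, so the first Sunday is February 6 and the third is February 20.
1 November 2022 is a Tuesday, so the first Saturday is November 5 and the second is November 12.
At the standard offset (UTC−07:00), 04:00 UTC − 7h = 21:00 Lumove standard time (rolling into the previous day, 15 November 2022).
Daylight saving runs 20 February – 12 November; the standard-time date in Lumove, 15 November 2022, is outside that window, so Lumove is on standard time at UTC−07:00.
04:00 UTC − 7h = 21:00 local (rolling into the previous day, 15 November 2022).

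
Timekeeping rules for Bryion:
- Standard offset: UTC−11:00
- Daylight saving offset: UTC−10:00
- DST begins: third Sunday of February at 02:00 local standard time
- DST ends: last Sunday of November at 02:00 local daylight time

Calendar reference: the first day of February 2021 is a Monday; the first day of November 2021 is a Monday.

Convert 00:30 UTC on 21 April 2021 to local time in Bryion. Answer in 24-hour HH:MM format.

14:30

1 February 2021 is a Monday, so the first Sunday is February 7 and the third is February 21.
1 November 2021 is a Monday, so Sundays fall on 7, 14, 21, 28; the last is November 28.
At the standard offset (UTC−11:00), 00:30 UTC − 11h = 13:30 Bryion standard time (rolling into the previous day, 20 April 2021).
The standard-time date in Bryion, 20 April 2021, lies within the daylight-saving period (21 February – 28 November), so Bryion is on daylight time, UTC−10:00.
00:30 UTC − 10h = 14:30 local (rolling into the previous day, 20 April 2021).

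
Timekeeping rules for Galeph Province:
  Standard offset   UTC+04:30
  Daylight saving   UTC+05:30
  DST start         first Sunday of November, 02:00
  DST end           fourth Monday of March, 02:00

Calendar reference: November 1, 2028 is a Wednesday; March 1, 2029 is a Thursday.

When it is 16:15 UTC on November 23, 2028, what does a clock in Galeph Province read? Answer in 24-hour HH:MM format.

21:45

1 November 2028 is a Wednesday, so the first Sunday is November 5.
1 March 2029 is a Thursday, so the first Monday is March 5 and the fourth is March 26.
At the standard offset (UTC+04:30), 16:15 UTC + 4h30m = 20:45 Galeph Province standard time.
The standard-time date in Galeph Province, November 23, 2028, falls between 5 November 2028 and 26 March 2029, so daylight saving is in effect and Galeph Province is at UTC+05:30.
16:15 UTC + 5h30m = 21:45 local.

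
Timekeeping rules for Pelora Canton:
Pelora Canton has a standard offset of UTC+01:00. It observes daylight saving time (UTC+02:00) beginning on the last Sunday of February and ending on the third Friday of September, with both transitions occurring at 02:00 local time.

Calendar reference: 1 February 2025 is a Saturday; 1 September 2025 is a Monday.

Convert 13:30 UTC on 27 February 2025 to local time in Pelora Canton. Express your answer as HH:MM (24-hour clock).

1 February 2025 is a Saturday, so Sundays fall on 2, 9, 16, 23; the last is February 23.
1 September 2025 is a Monday, so the first Friday is September 5 and the third is September 19.
At the standard offset (UTC+01:00), 13:30 UTC + 1h = 14:30 Pelora Canton standard time.
Daylight saving runs 23 February – 19 September; the standard-time date in Pelora Canton, 27 February 2025, is inside that window, so Pelora Canton is at UTC+02:00.
13:30 UTC + 2h = 15:30 local.

15:30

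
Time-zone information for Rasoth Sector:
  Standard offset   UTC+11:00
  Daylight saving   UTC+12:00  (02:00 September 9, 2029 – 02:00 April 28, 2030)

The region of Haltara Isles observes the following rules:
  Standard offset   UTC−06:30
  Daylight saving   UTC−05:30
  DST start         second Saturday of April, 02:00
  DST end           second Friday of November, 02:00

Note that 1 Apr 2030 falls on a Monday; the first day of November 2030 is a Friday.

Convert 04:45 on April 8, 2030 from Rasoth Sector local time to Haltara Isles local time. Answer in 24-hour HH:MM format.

10:15

Daylight saving runs 9 September 2029 – 28 April 2030; April 8, 2030 is inside that window, so Rasoth Sector is at UTC+12:00.
04:45 Rasoth Sector − 12h = 16:45 UTC (rolling into the previous day, 7 April 2030).
1 April 2030 is a Monday, so the first Saturday is April 6 and the second is April 13.
1 November 2030 is a Friday, so the first Friday is November 1 and the second is November 8.
At the standard offset (UTC−06:30), 16:45 UTC − 6h30m = 10:15 Haltara Isles standard time.
The standard-time date in Haltara Isles, April 7, 2030, does not fall between 13 April and 8 November, so daylight saving is not in effect and Haltara Isles is at UTC−06:30.
16:45 UTC − 6h30m = 10:15 Haltara Isles.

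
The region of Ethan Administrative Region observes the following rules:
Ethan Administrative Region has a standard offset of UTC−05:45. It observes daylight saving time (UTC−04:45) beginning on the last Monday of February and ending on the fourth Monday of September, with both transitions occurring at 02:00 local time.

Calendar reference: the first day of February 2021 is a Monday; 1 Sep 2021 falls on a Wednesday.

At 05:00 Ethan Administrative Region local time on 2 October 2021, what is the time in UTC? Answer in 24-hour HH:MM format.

1 February 2021 is a Monday, so Mondays fall on 1, 8, 15, 22; the last is February 22.
1 September 2021 is a Wednesday, so the first Monday is September 6 and the fourth is September 27.
Daylight saving runs 22 February – 27 September; 2 October 2021 is outside that window, so Ethan Administrative Region is on standard time at UTC−05:45.
05:00 local + 5h45m = 10:45 UTC.

10:45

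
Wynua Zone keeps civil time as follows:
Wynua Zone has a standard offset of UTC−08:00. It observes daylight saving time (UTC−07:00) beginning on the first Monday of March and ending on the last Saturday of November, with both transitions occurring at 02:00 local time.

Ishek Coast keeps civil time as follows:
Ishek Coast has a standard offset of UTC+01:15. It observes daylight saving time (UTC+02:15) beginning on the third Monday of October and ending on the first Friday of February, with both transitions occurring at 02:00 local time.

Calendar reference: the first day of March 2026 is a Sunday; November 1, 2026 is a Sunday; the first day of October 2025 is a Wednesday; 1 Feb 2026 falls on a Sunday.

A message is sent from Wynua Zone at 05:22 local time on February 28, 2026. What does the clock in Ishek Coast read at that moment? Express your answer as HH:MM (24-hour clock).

1 March 2026 is a Sunday, so the first Monday is March 2.
1 November 2026 is a Sunday, so Saturdays fall on 7, 14, 21, 28; the last is November 28.
Daylight saving runs 2 March – 28 November; February 28, 2026 is outside that window, so Wynua Zone is on standard time at UTC−08:00.
05:22 Wynua Zone + 8h = 13:22 UTC.
1 October 2025 is a Wednesday, so the first Monday is October 6 and the third is October 20.
1 February 2026 is a Sunday, so the first Friday is February 6.
At the standard offset (UTC+01:15), 13:22 UTC + 1h15m = 14:37 Ishek Coast standard time.
The standard-time date in Ishek Coast, February 28, 2026, does not fall between 20 October 2025 and 6 February 2026, so daylight saving is not in effect and Ishek Coast is at UTC+01:15.
13:22 UTC + 1h15m = 14:37 Ishek Coast.

14:37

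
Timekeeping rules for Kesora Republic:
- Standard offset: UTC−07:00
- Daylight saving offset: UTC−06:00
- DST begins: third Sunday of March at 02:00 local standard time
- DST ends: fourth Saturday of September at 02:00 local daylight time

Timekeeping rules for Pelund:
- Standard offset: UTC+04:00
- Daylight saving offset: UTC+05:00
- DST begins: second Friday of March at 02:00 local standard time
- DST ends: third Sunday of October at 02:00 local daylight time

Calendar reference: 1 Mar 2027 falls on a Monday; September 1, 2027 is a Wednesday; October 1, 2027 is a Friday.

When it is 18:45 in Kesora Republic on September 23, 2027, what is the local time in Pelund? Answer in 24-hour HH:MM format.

1 March 2027 is a Monday, so the first Sunday is March 7 and the third is March 21.
1 September 2027 is a Wednesday, so the first Saturday is September 4 and the fourth is September 25.
September 23, 2027 falls between 21 March and 25 September, so daylight saving is in effect and Kesora Republic is at UTC−06:00.
18:45 Kesora Republic + 6h = 00:45 UTC (rolling into the next day, 24 September 2027).
1 March 2027 is a Monday, so the first Friday is March 5 and the second is March 12.
1 October 2027 is a Friday, so the first Sunday is October 3 and the third is October 17.
At the standard offset (UTC+04:00), 00:45 UTC + 4h = 04:45 Pelund standard time.
The standard-time date in Pelund, September 24, 2027, falls between 12 March and 17 October, so daylight saving is in effect and Pelund is at UTC+05:00.
00:45 UTC + 5h = 05:45 Pelund.

05:45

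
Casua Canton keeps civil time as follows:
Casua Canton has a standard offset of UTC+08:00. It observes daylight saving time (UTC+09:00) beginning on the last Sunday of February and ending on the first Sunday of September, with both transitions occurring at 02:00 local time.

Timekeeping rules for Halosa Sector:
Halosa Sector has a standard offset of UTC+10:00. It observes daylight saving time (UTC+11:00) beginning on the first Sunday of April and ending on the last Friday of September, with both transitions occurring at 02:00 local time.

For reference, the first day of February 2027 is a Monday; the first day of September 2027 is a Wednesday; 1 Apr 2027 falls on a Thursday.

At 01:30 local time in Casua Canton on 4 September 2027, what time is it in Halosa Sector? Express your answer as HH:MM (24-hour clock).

1 February 2027 is a Monday, so Sundays fall on 7, 14, 21, 28; the last is February 28.
1 September 2027 is a Wednesday, so the first Sunday is September 5.
Daylight saving runs 28 February – 5 September; 4 September 2027 is inside that window, so Casua Canton is at UTC+09:00.
01:30 Casua Canton − 9h = 16:30 UTC (rolling into the previous day, 3 September 2027).
1 April 2027 is a Thursday, so the first Sunday is April 4.
1 September 2027 is a Wednesday, so Fridays fall on 3, 10, 17, 24; the last is September 24.
At the standard offset (UTC+10:00), 16:30 UTC + 10h = 02:30 Halosa Sector standard time (rolling into the next day, 4 September 2027).
The standard-time date in Halosa Sector, 4 September 2027, falls between 4 April and 24 September, so daylight saving is in effect and Halosa Sector is at UTC+11:00.
16:30 UTC + 11h = 03:30 Halosa Sector (rolling into the next day, 4 September 2027).

03:30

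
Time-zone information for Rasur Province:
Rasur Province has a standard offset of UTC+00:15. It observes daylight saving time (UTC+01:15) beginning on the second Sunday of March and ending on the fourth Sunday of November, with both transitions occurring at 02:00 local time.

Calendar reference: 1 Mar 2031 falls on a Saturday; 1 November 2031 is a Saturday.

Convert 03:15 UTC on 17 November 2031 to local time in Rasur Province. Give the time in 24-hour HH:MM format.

04:30

1 March 2031 is a Saturday, so the first Sunday is March 2 and the second is March 9.
1 November 2031 is a Saturday, so the first Sunday is November 2 and the fourth is November 23.
At the standard offset (UTC+00:15), 03:15 UTC + 0h15m = 03:30 Rasur Province standard time.
Daylight saving runs 9 March – 23 November; the standard-time date in Rasur Province, 17 November 2031, is inside that window, so Rasur Province is at UTC+01:15.
03:15 UTC + 1h15m = 04:30 local.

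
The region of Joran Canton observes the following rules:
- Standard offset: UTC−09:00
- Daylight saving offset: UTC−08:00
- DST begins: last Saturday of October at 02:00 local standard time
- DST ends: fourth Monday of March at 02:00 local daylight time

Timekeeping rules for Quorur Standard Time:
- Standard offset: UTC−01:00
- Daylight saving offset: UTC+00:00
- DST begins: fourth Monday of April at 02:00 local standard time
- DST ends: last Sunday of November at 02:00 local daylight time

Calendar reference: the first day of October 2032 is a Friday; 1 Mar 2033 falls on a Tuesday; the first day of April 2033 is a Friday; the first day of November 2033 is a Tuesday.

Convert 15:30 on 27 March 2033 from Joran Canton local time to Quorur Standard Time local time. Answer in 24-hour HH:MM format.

22:30

1 October 2032 is a Friday, so Saturdays fall on 2, 9, 16, 23, 30; the last is October 30.
1 March 2033 is a Tuesday, so the first Monday is March 7 and the fourth is March 28.
Daylight saving runs 30 October 2032 – 28 March 2033; 27 March 2033 is inside that window, so Joran Canton is at UTC−08:00.
15:30 Joran Canton + 8h = 23:30 UTC.
1 April 2033 is a Friday, so the first Monday is April 4 and the fourth is April 25.
1 November 2033 is a Tuesday, so Sundays fall on 6, 13, 20, 27; the last is November 27.
At the standard offset (UTC−01:00), 23:30 UTC − 1h = 22:30 Quorur Standard Time standard time.
The standard-time date in Quorur Standard Time, 27 March 2033, does not fall between 25 April and 27 November, so daylight saving is not in effect and Quorur Standard Time is at UTC−01:00.
23:30 UTC − 1h = 22:30 Quorur Standard Time.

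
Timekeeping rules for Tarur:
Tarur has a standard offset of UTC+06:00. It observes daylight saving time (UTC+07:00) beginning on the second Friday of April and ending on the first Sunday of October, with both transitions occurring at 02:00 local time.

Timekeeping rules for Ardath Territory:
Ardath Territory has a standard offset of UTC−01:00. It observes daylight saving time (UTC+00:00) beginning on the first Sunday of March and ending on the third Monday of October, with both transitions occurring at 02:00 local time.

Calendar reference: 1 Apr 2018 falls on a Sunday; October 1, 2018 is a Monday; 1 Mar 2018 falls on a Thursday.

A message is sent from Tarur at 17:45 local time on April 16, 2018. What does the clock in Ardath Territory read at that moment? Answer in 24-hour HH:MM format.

1 April 2018 is a Sunday, so the first Friday is April 6 and the second is April 13.
1 October 2018 is a Monday, so the first Sunday is October 7.
April 16, 2018 lies within the daylight-saving period (13 April – 7 October), so Tarur is on daylight time, UTC+07:00.
17:45 Tarur − 7h = 10:45 UTC.
1 March 2018 is a Thursday, so the first Sunday is March 4.
1 October 2018 is a Monday, so the first Monday is October 1 and the third is October 15.
At the standard offset (UTC−01:00), 10:45 UTC − 1h = 09:45 Ardath Territory standard time.
The standard-time date in Ardath Territory, April 16, 2018, falls between 4 March and 15 October, so daylight saving is in effect and Ardath Territory is at UTC+00:00.
10:45 UTC + 0h = 10:45 Ardath Territory.

10:45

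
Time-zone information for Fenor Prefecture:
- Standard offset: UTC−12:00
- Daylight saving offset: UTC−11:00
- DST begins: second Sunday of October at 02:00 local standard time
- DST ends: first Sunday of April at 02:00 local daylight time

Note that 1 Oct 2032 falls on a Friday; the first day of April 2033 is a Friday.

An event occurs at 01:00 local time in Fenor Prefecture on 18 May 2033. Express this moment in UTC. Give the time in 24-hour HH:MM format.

1 October 2032 is a Friday, so the first Sunday is October 3 and the second is October 10.
1 April 2033 is a Friday, so the first Sunday is April 3.
18 May 2033 does not fall between 10 October 2032 and 3 April 2033, so daylight saving is not in effect and Fenor Prefecture is at UTC−12:00.
01:00 local + 12h = 13:00 UTC.

13:00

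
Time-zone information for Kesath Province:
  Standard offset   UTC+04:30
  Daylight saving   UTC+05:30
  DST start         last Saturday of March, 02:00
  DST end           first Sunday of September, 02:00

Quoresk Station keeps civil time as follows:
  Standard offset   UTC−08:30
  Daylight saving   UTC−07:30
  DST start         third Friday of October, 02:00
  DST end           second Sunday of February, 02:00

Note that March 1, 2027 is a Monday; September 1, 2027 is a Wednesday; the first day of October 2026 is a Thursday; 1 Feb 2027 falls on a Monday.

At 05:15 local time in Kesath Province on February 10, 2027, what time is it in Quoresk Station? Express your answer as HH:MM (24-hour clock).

1 March 2027 is a Monday, so Saturdays fall on 6, 13, 20, 27; the last is March 27.
1 September 2027 is a Wednesday, so the first Sunday is September 5.
February 10, 2027 does not fall between 27 March and 5 September, so daylight saving is not in effect and Kesath Province is at UTC+04:30.
05:15 Kesath Province − 4h30m = 00:45 UTC.
1 October 2026 is a Thursday, so the first Friday is October 2 and the third is October 16.
1 February 2027 is a Monday, so the first Sunday is February 7 and the second is February 14.
At the standard offset (UTC−08:30), 00:45 UTC − 8h30m = 16:15 Quoresk Station standard time (rolling into the previous day, 9 February 2027).
The standard-time date in Quoresk Station, February 9, 2027, lies within the daylight-saving period (16 October 2026 – 14 February 2027), so Quoresk Station is on daylight time, UTC−07:30.
00:45 UTC − 7h30m = 17:15 Quoresk Station (rolling into the previous day, 9 February 2027).

17:15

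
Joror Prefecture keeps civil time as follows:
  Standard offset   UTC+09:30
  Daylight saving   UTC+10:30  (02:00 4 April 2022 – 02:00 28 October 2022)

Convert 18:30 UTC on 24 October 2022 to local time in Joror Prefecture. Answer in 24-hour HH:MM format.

At the standard offset (UTC+09:30), 18:30 UTC + 9h30m = 04:00 Joror Prefecture standard time (rolling into the next day, 25 October 2022).
Daylight saving runs 4 April – 28 October; the standard-time date in Joror Prefecture, 25 October 2022, is inside that window, so Joror Prefecture is at UTC+10:30.
18:30 UTC + 10h30m = 05:00 local (rolling into the next day, 25 October 2022).

05:00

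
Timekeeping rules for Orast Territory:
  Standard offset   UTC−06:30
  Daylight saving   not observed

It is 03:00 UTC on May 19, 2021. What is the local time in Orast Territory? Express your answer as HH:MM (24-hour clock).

Orast Territory stays on UTC−06:30 all year.
03:00 UTC − 6h30m = 20:30 local (rolling into the previous day, 18 May 2021).

20:30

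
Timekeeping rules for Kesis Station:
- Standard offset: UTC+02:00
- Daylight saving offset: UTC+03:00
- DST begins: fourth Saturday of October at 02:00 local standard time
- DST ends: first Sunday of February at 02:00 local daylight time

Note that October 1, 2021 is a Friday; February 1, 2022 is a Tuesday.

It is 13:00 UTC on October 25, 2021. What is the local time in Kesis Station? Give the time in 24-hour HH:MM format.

16:00

1 October 2021 is a Friday, so the first Saturday is October 2 and the fourth is October 23.
1 February 2022 is a Tuesday, so the first Sunday is February 6.
At the standard offset (UTC+02:00), 13:00 UTC + 2h = 15:00 Kesis Station standard time.
Daylight saving runs 23 October 2021 – 6 February 2022; the standard-time date in Kesis Station, October 25, 2021, is inside that window, so Kesis Station is at UTC+03:00.
13:00 UTC + 3h = 16:00 local.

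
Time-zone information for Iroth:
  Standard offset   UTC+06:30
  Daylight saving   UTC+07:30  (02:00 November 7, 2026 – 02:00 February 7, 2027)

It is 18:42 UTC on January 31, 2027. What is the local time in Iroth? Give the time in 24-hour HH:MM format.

At the standard offset (UTC+06:30), 18:42 UTC + 6h30m = 01:12 Iroth standard time (rolling into the next day, 1 February 2027).
The standard-time date in Iroth, February 1, 2027, lies within the daylight-saving period (7 November 2026 – 7 February 2027), so Iroth is on daylight time, UTC+07:30.
18:42 UTC + 7h30m = 02:12 local (rolling into the next day, 1 February 2027).

02:12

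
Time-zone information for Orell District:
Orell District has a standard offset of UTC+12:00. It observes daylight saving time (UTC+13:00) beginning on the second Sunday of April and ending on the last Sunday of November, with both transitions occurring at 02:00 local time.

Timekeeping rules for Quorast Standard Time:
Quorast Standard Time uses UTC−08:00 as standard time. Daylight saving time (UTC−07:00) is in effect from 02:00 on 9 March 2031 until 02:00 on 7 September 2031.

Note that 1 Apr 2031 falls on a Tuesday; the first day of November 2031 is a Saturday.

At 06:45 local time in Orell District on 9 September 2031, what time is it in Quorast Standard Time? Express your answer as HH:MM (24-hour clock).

09:45

1 April 2031 is a Tuesday, so the first Sunday is April 6 and the second is April 13.
1 November 2031 is a Saturday, so Sundays fall on 2, 9, 16, 23, 30; the last is November 30.
9 September 2031 falls between 13 April and 30 November, so daylight saving is in effect and Orell District is at UTC+13:00.
06:45 Orell District − 13h = 17:45 UTC (rolling into the previous day, 8 September 2031).
At the standard offset (UTC−08:00), 17:45 UTC − 8h = 09:45 Quorast Standard Time standard time.
The standard-time date in Quorast Standard Time, 8 September 2031, does not fall between 9 March and 7 September, so daylight saving is not in effect and Quorast Standard Time is at UTC−08:00.
17:45 UTC − 8h = 09:45 Quorast Standard Time.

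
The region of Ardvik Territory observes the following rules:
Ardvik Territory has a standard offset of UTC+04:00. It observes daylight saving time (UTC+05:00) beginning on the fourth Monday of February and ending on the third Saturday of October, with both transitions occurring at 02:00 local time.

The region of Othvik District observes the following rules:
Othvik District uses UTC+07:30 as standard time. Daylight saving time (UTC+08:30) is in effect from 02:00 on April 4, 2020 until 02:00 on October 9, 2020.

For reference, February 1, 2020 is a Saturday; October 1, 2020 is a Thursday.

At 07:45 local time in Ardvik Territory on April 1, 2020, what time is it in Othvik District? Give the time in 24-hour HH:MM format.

1 February 2020 is a Saturday, so the first Monday is February 3 and the fourth is February 24.
1 October 2020 is a Thursday, so the first Saturday is October 3 and the third is October 17.
April 1, 2020 falls between 24 February and 17 October, so daylight saving is in effect and Ardvik Territory is at UTC+05:00.
07:45 Ardvik Territory − 5h = 02:45 UTC.
At the standard offset (UTC+07:30), 02:45 UTC + 7h30m = 10:15 Othvik District standard time.
The standard-time date in Othvik District, April 1, 2020, does not fall between 4 April and 9 October, so daylight saving is not in effect and Othvik District is at UTC+07:30.
02:45 UTC + 7h30m = 10:15 Othvik District.

10:15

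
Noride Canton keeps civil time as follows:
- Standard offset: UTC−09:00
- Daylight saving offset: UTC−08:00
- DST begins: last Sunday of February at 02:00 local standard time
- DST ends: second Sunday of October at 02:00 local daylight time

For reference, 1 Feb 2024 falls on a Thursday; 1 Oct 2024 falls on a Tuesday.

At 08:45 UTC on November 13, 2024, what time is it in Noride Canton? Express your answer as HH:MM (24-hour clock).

23:45

1 February 2024 is a Thursday, so Sundays fall on 4, 11, 18, 25; the last is February 25.
1 October 2024 is a Tuesday, so the first Sunday is October 6 and the second is October 13.
At the standard offset (UTC−09:00), 08:45 UTC − 9h = 23:45 Noride Canton standard time (rolling into the previous day, 12 November 2024).
The standard-time date in Noride Canton, November 12, 2024, does not fall between 25 February and 13 October, so daylight saving is not in effect and Noride Canton is at UTC−09:00.
08:45 UTC − 9h = 23:45 local (rolling into the previous day, 12 November 2024).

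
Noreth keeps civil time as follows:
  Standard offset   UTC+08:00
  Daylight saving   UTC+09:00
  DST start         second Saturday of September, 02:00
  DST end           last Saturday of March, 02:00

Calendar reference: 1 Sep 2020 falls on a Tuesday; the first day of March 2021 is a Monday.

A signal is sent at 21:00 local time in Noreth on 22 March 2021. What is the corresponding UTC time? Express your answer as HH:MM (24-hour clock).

1 September 2020 is a Tuesday, so the first Saturday is September 5 and the second is September 12.
1 March 2021 is a Monday, so Saturdays fall on 6, 13, 20, 27; the last is March 27.
22 March 2021 falls between 12 September 2020 and 27 March 2021, so daylight saving is in effect and Noreth is at UTC+09:00.
21:00 local − 9h = 12:00 UTC.

12:00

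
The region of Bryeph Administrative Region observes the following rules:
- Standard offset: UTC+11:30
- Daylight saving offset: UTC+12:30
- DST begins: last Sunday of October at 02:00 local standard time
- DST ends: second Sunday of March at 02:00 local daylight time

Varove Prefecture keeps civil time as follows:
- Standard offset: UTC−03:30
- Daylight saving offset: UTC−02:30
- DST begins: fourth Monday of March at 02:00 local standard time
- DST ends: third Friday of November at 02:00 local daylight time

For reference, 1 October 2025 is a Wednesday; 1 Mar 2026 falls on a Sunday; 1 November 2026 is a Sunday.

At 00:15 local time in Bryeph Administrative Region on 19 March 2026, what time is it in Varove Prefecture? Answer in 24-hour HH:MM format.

1 October 2025 is a Wednesday, so Sundays fall on 5, 12, 19, 26; the last is October 26.
1 March 2026 is a Sunday, so the first Sunday is March 1 and the second is March 8.
Daylight saving runs 26 October 2025 – 8 March 2026; 19 March 2026 is outside that window, so Bryeph Administrative Region is on standard time at UTC+11:30.
00:15 Bryeph Administrative Region − 11h30m = 12:45 UTC (rolling into the previous day, 18 March 2026).
1 March 2026 is a Sunday, so the first Monday is March 2 and the fourth is March 23.
1 November 2026 is a Sunday, so the first Friday is November 6 and the third is November 20.
At the standard offset (UTC−03:30), 12:45 UTC − 3h30m = 09:15 Varove Prefecture standard time.
Daylight saving runs 23 March – 20 November; the standard-time date in Varove Prefecture, 18 March 2026, is outside that window, so Varove Prefecture is on standard time at UTC−03:30.
12:45 UTC − 3h30m = 09:15 Varove Prefecture.

09:15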